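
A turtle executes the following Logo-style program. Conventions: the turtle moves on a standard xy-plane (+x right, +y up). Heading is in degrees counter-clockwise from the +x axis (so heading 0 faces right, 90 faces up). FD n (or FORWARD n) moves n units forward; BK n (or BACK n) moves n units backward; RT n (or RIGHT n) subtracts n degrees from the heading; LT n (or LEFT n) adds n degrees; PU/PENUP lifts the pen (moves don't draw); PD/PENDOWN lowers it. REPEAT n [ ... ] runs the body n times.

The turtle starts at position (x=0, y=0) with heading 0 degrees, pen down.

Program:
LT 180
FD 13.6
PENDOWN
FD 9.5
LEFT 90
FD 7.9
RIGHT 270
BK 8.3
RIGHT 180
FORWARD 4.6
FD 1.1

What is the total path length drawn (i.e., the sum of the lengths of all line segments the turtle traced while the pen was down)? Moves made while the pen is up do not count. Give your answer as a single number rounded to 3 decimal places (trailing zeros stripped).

Executing turtle program step by step:
Start: pos=(0,0), heading=0, pen down
LT 180: heading 0 -> 180
FD 13.6: (0,0) -> (-13.6,0) [heading=180, draw]
PD: pen down
FD 9.5: (-13.6,0) -> (-23.1,0) [heading=180, draw]
LT 90: heading 180 -> 270
FD 7.9: (-23.1,0) -> (-23.1,-7.9) [heading=270, draw]
RT 270: heading 270 -> 0
BK 8.3: (-23.1,-7.9) -> (-31.4,-7.9) [heading=0, draw]
RT 180: heading 0 -> 180
FD 4.6: (-31.4,-7.9) -> (-36,-7.9) [heading=180, draw]
FD 1.1: (-36,-7.9) -> (-37.1,-7.9) [heading=180, draw]
Final: pos=(-37.1,-7.9), heading=180, 6 segment(s) drawn

Segment lengths:
  seg 1: (0,0) -> (-13.6,0), length = 13.6
  seg 2: (-13.6,0) -> (-23.1,0), length = 9.5
  seg 3: (-23.1,0) -> (-23.1,-7.9), length = 7.9
  seg 4: (-23.1,-7.9) -> (-31.4,-7.9), length = 8.3
  seg 5: (-31.4,-7.9) -> (-36,-7.9), length = 4.6
  seg 6: (-36,-7.9) -> (-37.1,-7.9), length = 1.1
Total = 45

Answer: 45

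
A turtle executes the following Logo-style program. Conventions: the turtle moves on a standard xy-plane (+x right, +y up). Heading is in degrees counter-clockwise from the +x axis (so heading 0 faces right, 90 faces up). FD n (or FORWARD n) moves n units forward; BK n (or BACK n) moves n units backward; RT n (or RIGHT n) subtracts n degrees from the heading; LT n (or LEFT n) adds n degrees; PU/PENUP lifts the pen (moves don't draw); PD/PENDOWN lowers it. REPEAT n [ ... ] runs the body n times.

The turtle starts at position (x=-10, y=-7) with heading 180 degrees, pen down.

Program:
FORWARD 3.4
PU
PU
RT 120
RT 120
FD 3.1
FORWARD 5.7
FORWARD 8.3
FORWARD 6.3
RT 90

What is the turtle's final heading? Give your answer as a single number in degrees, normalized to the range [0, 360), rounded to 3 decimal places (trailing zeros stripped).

Executing turtle program step by step:
Start: pos=(-10,-7), heading=180, pen down
FD 3.4: (-10,-7) -> (-13.4,-7) [heading=180, draw]
PU: pen up
PU: pen up
RT 120: heading 180 -> 60
RT 120: heading 60 -> 300
FD 3.1: (-13.4,-7) -> (-11.85,-9.685) [heading=300, move]
FD 5.7: (-11.85,-9.685) -> (-9,-14.621) [heading=300, move]
FD 8.3: (-9,-14.621) -> (-4.85,-21.809) [heading=300, move]
FD 6.3: (-4.85,-21.809) -> (-1.7,-27.265) [heading=300, move]
RT 90: heading 300 -> 210
Final: pos=(-1.7,-27.265), heading=210, 1 segment(s) drawn

Answer: 210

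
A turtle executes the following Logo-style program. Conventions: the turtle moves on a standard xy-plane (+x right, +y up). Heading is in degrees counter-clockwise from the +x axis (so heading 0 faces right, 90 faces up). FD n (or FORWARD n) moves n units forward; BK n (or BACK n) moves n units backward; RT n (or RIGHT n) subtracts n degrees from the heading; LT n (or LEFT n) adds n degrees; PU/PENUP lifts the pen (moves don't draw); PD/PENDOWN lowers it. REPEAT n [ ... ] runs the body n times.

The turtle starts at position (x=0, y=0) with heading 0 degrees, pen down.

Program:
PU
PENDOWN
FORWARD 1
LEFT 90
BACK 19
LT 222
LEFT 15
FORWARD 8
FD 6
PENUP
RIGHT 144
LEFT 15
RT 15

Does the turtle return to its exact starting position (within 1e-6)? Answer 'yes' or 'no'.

Answer: no

Derivation:
Executing turtle program step by step:
Start: pos=(0,0), heading=0, pen down
PU: pen up
PD: pen down
FD 1: (0,0) -> (1,0) [heading=0, draw]
LT 90: heading 0 -> 90
BK 19: (1,0) -> (1,-19) [heading=90, draw]
LT 222: heading 90 -> 312
LT 15: heading 312 -> 327
FD 8: (1,-19) -> (7.709,-23.357) [heading=327, draw]
FD 6: (7.709,-23.357) -> (12.741,-26.625) [heading=327, draw]
PU: pen up
RT 144: heading 327 -> 183
LT 15: heading 183 -> 198
RT 15: heading 198 -> 183
Final: pos=(12.741,-26.625), heading=183, 4 segment(s) drawn

Start position: (0, 0)
Final position: (12.741, -26.625)
Distance = 29.517; >= 1e-6 -> NOT closed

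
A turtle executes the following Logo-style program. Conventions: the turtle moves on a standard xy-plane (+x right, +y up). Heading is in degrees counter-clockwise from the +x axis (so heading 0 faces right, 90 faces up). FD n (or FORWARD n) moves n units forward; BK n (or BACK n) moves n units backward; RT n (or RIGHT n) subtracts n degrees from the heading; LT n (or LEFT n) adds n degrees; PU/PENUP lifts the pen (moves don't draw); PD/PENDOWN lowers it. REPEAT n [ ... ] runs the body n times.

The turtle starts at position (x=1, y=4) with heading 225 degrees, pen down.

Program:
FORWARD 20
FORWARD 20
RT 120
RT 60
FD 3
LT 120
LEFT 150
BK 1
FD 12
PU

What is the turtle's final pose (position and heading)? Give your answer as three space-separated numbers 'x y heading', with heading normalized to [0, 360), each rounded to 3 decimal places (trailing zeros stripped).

Executing turtle program step by step:
Start: pos=(1,4), heading=225, pen down
FD 20: (1,4) -> (-13.142,-10.142) [heading=225, draw]
FD 20: (-13.142,-10.142) -> (-27.284,-24.284) [heading=225, draw]
RT 120: heading 225 -> 105
RT 60: heading 105 -> 45
FD 3: (-27.284,-24.284) -> (-25.163,-22.163) [heading=45, draw]
LT 120: heading 45 -> 165
LT 150: heading 165 -> 315
BK 1: (-25.163,-22.163) -> (-25.87,-21.456) [heading=315, draw]
FD 12: (-25.87,-21.456) -> (-17.385,-29.941) [heading=315, draw]
PU: pen up
Final: pos=(-17.385,-29.941), heading=315, 5 segment(s) drawn

Answer: -17.385 -29.941 315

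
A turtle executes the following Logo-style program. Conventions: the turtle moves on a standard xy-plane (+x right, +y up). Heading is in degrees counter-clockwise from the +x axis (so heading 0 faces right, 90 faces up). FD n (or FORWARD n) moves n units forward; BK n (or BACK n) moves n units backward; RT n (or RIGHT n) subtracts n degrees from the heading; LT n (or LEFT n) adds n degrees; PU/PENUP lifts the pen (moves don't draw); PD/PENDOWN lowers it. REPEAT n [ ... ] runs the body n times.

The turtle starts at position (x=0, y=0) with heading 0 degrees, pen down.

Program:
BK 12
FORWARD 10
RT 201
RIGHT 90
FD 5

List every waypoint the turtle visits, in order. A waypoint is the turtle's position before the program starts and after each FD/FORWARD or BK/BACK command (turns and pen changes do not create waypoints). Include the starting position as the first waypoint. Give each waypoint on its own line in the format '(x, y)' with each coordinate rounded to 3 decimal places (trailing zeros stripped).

Answer: (0, 0)
(-12, 0)
(-2, 0)
(-0.208, 4.668)

Derivation:
Executing turtle program step by step:
Start: pos=(0,0), heading=0, pen down
BK 12: (0,0) -> (-12,0) [heading=0, draw]
FD 10: (-12,0) -> (-2,0) [heading=0, draw]
RT 201: heading 0 -> 159
RT 90: heading 159 -> 69
FD 5: (-2,0) -> (-0.208,4.668) [heading=69, draw]
Final: pos=(-0.208,4.668), heading=69, 3 segment(s) drawn
Waypoints (4 total):
(0, 0)
(-12, 0)
(-2, 0)
(-0.208, 4.668)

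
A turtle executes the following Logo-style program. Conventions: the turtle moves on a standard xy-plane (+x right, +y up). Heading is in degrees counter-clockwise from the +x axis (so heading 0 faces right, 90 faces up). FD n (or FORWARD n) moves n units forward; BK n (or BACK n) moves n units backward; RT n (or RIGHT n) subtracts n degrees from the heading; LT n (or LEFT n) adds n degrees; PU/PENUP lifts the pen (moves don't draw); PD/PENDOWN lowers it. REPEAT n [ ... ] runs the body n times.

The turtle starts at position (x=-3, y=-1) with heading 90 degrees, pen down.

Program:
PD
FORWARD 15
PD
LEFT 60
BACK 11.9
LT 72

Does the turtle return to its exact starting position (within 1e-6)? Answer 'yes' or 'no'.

Executing turtle program step by step:
Start: pos=(-3,-1), heading=90, pen down
PD: pen down
FD 15: (-3,-1) -> (-3,14) [heading=90, draw]
PD: pen down
LT 60: heading 90 -> 150
BK 11.9: (-3,14) -> (7.306,8.05) [heading=150, draw]
LT 72: heading 150 -> 222
Final: pos=(7.306,8.05), heading=222, 2 segment(s) drawn

Start position: (-3, -1)
Final position: (7.306, 8.05)
Distance = 13.715; >= 1e-6 -> NOT closed

Answer: no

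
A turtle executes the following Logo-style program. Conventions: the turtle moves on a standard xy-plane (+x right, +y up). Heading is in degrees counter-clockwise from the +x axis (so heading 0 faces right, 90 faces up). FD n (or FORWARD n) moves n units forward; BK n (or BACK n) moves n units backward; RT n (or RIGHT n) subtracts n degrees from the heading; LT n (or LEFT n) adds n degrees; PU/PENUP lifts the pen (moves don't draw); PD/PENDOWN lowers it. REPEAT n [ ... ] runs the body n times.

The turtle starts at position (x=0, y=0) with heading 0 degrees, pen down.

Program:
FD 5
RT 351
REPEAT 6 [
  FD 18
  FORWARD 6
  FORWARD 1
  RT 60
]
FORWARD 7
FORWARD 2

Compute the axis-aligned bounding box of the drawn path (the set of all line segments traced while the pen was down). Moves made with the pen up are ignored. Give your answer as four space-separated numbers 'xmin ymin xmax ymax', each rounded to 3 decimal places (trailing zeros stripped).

Answer: -3.959 -42.768 45.425 3.911

Derivation:
Executing turtle program step by step:
Start: pos=(0,0), heading=0, pen down
FD 5: (0,0) -> (5,0) [heading=0, draw]
RT 351: heading 0 -> 9
REPEAT 6 [
  -- iteration 1/6 --
  FD 18: (5,0) -> (22.778,2.816) [heading=9, draw]
  FD 6: (22.778,2.816) -> (28.705,3.754) [heading=9, draw]
  FD 1: (28.705,3.754) -> (29.692,3.911) [heading=9, draw]
  RT 60: heading 9 -> 309
  -- iteration 2/6 --
  FD 18: (29.692,3.911) -> (41.02,-10.078) [heading=309, draw]
  FD 6: (41.02,-10.078) -> (44.796,-14.741) [heading=309, draw]
  FD 1: (44.796,-14.741) -> (45.425,-15.518) [heading=309, draw]
  RT 60: heading 309 -> 249
  -- iteration 3/6 --
  FD 18: (45.425,-15.518) -> (38.975,-32.322) [heading=249, draw]
  FD 6: (38.975,-32.322) -> (36.824,-37.924) [heading=249, draw]
  FD 1: (36.824,-37.924) -> (36.466,-38.857) [heading=249, draw]
  RT 60: heading 249 -> 189
  -- iteration 4/6 --
  FD 18: (36.466,-38.857) -> (18.688,-41.673) [heading=189, draw]
  FD 6: (18.688,-41.673) -> (12.761,-42.612) [heading=189, draw]
  FD 1: (12.761,-42.612) -> (11.774,-42.768) [heading=189, draw]
  RT 60: heading 189 -> 129
  -- iteration 5/6 --
  FD 18: (11.774,-42.768) -> (0.446,-28.78) [heading=129, draw]
  FD 6: (0.446,-28.78) -> (-3.33,-24.117) [heading=129, draw]
  FD 1: (-3.33,-24.117) -> (-3.959,-23.34) [heading=129, draw]
  RT 60: heading 129 -> 69
  -- iteration 6/6 --
  FD 18: (-3.959,-23.34) -> (2.491,-6.535) [heading=69, draw]
  FD 6: (2.491,-6.535) -> (4.642,-0.934) [heading=69, draw]
  FD 1: (4.642,-0.934) -> (5,0) [heading=69, draw]
  RT 60: heading 69 -> 9
]
FD 7: (5,0) -> (11.914,1.095) [heading=9, draw]
FD 2: (11.914,1.095) -> (13.889,1.408) [heading=9, draw]
Final: pos=(13.889,1.408), heading=9, 21 segment(s) drawn

Segment endpoints: x in {-3.959, -3.33, 0, 0.446, 2.491, 4.642, 5, 5, 11.774, 11.914, 12.761, 13.889, 18.688, 22.778, 28.705, 29.692, 36.466, 36.824, 38.975, 41.02, 44.796, 45.425}, y in {-42.768, -42.612, -41.673, -38.857, -37.924, -32.322, -28.78, -24.117, -23.34, -15.518, -14.741, -10.078, -6.535, -0.934, 0, 0, 1.095, 1.408, 2.816, 3.754, 3.911}
xmin=-3.959, ymin=-42.768, xmax=45.425, ymax=3.911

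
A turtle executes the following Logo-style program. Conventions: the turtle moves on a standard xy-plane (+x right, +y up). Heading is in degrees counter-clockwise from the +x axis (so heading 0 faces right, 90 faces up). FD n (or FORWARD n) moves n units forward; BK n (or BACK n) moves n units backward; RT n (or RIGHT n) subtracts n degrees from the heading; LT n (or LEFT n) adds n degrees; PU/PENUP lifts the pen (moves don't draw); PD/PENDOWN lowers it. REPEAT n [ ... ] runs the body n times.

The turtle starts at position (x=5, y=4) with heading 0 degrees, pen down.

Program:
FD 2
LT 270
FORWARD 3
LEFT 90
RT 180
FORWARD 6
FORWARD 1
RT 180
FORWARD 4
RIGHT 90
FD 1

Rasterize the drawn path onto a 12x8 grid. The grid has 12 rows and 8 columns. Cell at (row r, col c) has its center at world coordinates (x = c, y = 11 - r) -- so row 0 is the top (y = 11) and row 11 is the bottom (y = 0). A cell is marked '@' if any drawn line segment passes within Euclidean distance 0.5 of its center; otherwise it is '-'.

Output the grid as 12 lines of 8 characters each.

Answer: --------
--------
--------
--------
--------
--------
--------
-----@@@
-------@
-------@
@@@@@@@@
----@---

Derivation:
Segment 0: (5,4) -> (7,4)
Segment 1: (7,4) -> (7,1)
Segment 2: (7,1) -> (1,1)
Segment 3: (1,1) -> (-0,1)
Segment 4: (-0,1) -> (4,1)
Segment 5: (4,1) -> (4,0)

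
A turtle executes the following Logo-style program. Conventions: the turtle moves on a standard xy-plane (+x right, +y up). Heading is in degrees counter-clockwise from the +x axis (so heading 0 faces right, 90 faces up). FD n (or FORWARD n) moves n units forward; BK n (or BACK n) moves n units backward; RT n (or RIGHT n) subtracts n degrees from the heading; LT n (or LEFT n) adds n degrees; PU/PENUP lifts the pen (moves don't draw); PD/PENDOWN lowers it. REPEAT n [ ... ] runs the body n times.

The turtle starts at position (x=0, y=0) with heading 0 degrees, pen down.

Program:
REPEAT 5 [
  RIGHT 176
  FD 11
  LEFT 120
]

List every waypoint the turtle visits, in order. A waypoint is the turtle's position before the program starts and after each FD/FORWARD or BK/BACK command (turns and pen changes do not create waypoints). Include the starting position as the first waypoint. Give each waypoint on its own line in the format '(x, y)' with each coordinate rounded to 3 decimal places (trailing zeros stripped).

Executing turtle program step by step:
Start: pos=(0,0), heading=0, pen down
REPEAT 5 [
  -- iteration 1/5 --
  RT 176: heading 0 -> 184
  FD 11: (0,0) -> (-10.973,-0.767) [heading=184, draw]
  LT 120: heading 184 -> 304
  -- iteration 2/5 --
  RT 176: heading 304 -> 128
  FD 11: (-10.973,-0.767) -> (-17.745,7.901) [heading=128, draw]
  LT 120: heading 128 -> 248
  -- iteration 3/5 --
  RT 176: heading 248 -> 72
  FD 11: (-17.745,7.901) -> (-14.346,18.362) [heading=72, draw]
  LT 120: heading 72 -> 192
  -- iteration 4/5 --
  RT 176: heading 192 -> 16
  FD 11: (-14.346,18.362) -> (-3.772,21.394) [heading=16, draw]
  LT 120: heading 16 -> 136
  -- iteration 5/5 --
  RT 176: heading 136 -> 320
  FD 11: (-3.772,21.394) -> (4.654,14.324) [heading=320, draw]
  LT 120: heading 320 -> 80
]
Final: pos=(4.654,14.324), heading=80, 5 segment(s) drawn
Waypoints (6 total):
(0, 0)
(-10.973, -0.767)
(-17.745, 7.901)
(-14.346, 18.362)
(-3.772, 21.394)
(4.654, 14.324)

Answer: (0, 0)
(-10.973, -0.767)
(-17.745, 7.901)
(-14.346, 18.362)
(-3.772, 21.394)
(4.654, 14.324)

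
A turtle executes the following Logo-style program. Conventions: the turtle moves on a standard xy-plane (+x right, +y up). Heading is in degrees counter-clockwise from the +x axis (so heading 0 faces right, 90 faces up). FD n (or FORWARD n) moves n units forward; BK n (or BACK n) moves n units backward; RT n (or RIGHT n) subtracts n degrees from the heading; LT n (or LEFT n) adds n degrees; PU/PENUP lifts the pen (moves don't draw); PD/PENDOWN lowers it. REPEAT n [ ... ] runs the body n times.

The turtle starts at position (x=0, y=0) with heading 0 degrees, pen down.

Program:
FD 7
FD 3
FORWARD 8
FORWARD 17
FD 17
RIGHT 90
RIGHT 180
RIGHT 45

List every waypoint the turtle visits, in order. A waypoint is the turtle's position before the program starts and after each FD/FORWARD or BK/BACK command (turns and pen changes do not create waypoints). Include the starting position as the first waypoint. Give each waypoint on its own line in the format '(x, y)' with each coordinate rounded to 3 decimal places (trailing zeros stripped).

Executing turtle program step by step:
Start: pos=(0,0), heading=0, pen down
FD 7: (0,0) -> (7,0) [heading=0, draw]
FD 3: (7,0) -> (10,0) [heading=0, draw]
FD 8: (10,0) -> (18,0) [heading=0, draw]
FD 17: (18,0) -> (35,0) [heading=0, draw]
FD 17: (35,0) -> (52,0) [heading=0, draw]
RT 90: heading 0 -> 270
RT 180: heading 270 -> 90
RT 45: heading 90 -> 45
Final: pos=(52,0), heading=45, 5 segment(s) drawn
Waypoints (6 total):
(0, 0)
(7, 0)
(10, 0)
(18, 0)
(35, 0)
(52, 0)

Answer: (0, 0)
(7, 0)
(10, 0)
(18, 0)
(35, 0)
(52, 0)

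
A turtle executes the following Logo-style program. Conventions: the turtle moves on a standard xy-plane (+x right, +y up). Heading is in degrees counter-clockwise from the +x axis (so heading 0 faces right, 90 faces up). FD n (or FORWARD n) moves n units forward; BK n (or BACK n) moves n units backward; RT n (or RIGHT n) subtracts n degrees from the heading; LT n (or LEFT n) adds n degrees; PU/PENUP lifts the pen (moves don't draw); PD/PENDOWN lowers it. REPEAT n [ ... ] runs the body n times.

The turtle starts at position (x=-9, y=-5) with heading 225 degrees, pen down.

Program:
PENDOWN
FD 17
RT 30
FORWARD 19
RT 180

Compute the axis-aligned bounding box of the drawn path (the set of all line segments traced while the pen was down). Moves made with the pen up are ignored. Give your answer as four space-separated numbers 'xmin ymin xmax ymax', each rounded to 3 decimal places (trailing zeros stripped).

Executing turtle program step by step:
Start: pos=(-9,-5), heading=225, pen down
PD: pen down
FD 17: (-9,-5) -> (-21.021,-17.021) [heading=225, draw]
RT 30: heading 225 -> 195
FD 19: (-21.021,-17.021) -> (-39.373,-21.938) [heading=195, draw]
RT 180: heading 195 -> 15
Final: pos=(-39.373,-21.938), heading=15, 2 segment(s) drawn

Segment endpoints: x in {-39.373, -21.021, -9}, y in {-21.938, -17.021, -5}
xmin=-39.373, ymin=-21.938, xmax=-9, ymax=-5

Answer: -39.373 -21.938 -9 -5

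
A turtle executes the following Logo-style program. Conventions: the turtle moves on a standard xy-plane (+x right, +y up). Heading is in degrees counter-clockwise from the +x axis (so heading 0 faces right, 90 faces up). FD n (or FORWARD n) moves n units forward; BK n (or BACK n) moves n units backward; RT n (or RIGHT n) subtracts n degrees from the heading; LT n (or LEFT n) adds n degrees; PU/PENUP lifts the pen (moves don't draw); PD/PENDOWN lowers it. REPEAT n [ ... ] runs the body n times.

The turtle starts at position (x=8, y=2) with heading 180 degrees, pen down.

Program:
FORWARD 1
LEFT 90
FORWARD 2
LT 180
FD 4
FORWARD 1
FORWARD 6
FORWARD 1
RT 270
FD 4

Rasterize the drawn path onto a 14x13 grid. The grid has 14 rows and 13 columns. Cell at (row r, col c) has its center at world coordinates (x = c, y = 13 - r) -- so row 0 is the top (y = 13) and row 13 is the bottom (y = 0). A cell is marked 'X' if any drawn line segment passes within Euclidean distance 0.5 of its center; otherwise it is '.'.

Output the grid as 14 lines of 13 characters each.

Segment 0: (8,2) -> (7,2)
Segment 1: (7,2) -> (7,0)
Segment 2: (7,0) -> (7,4)
Segment 3: (7,4) -> (7,5)
Segment 4: (7,5) -> (7,11)
Segment 5: (7,11) -> (7,12)
Segment 6: (7,12) -> (3,12)

Answer: .............
...XXXXX.....
.......X.....
.......X.....
.......X.....
.......X.....
.......X.....
.......X.....
.......X.....
.......X.....
.......X.....
.......XX....
.......X.....
.......X.....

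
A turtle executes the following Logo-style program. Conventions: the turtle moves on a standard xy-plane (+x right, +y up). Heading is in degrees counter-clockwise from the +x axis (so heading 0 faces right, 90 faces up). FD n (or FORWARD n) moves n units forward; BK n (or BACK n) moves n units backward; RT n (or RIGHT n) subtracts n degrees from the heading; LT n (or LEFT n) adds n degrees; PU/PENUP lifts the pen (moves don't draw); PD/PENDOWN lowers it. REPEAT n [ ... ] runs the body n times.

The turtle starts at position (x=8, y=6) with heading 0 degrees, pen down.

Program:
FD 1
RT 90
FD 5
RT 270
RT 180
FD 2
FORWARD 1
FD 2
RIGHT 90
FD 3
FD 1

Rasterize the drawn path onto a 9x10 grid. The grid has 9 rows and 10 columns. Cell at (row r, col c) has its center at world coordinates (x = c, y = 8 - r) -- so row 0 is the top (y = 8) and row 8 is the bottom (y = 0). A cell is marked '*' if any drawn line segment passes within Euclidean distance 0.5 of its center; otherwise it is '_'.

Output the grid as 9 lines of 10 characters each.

Answer: __________
__________
________**
____*____*
____*____*
____*____*
____*____*
____******
__________

Derivation:
Segment 0: (8,6) -> (9,6)
Segment 1: (9,6) -> (9,1)
Segment 2: (9,1) -> (7,1)
Segment 3: (7,1) -> (6,1)
Segment 4: (6,1) -> (4,1)
Segment 5: (4,1) -> (4,4)
Segment 6: (4,4) -> (4,5)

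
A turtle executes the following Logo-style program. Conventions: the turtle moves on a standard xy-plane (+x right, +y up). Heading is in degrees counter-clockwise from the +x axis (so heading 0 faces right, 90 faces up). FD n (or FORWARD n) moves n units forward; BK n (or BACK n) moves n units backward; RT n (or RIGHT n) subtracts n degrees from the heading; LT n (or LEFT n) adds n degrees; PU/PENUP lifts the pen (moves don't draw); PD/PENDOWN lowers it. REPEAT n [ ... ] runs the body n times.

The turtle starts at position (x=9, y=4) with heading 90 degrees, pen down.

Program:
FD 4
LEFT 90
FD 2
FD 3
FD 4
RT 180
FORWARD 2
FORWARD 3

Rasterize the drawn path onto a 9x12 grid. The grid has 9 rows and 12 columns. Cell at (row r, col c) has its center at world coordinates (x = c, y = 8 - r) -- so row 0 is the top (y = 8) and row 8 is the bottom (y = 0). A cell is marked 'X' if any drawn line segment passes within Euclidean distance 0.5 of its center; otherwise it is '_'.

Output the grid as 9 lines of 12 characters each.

Answer: XXXXXXXXXX__
_________X__
_________X__
_________X__
_________X__
____________
____________
____________
____________

Derivation:
Segment 0: (9,4) -> (9,8)
Segment 1: (9,8) -> (7,8)
Segment 2: (7,8) -> (4,8)
Segment 3: (4,8) -> (0,8)
Segment 4: (0,8) -> (2,8)
Segment 5: (2,8) -> (5,8)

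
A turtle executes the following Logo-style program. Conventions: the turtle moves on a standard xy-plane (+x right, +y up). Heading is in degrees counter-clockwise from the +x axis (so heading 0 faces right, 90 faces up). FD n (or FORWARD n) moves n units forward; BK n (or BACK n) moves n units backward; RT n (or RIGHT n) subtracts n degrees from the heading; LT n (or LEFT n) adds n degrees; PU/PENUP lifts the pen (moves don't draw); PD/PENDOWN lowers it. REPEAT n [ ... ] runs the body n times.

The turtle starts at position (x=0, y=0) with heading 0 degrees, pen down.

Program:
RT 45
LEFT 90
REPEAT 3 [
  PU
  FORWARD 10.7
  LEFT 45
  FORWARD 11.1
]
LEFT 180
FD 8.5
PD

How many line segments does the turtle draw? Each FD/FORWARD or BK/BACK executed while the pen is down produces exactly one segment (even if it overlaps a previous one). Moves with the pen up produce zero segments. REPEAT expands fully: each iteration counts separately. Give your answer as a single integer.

Executing turtle program step by step:
Start: pos=(0,0), heading=0, pen down
RT 45: heading 0 -> 315
LT 90: heading 315 -> 45
REPEAT 3 [
  -- iteration 1/3 --
  PU: pen up
  FD 10.7: (0,0) -> (7.566,7.566) [heading=45, move]
  LT 45: heading 45 -> 90
  FD 11.1: (7.566,7.566) -> (7.566,18.666) [heading=90, move]
  -- iteration 2/3 --
  PU: pen up
  FD 10.7: (7.566,18.666) -> (7.566,29.366) [heading=90, move]
  LT 45: heading 90 -> 135
  FD 11.1: (7.566,29.366) -> (-0.283,37.215) [heading=135, move]
  -- iteration 3/3 --
  PU: pen up
  FD 10.7: (-0.283,37.215) -> (-7.849,44.781) [heading=135, move]
  LT 45: heading 135 -> 180
  FD 11.1: (-7.849,44.781) -> (-18.949,44.781) [heading=180, move]
]
LT 180: heading 180 -> 0
FD 8.5: (-18.949,44.781) -> (-10.449,44.781) [heading=0, move]
PD: pen down
Final: pos=(-10.449,44.781), heading=0, 0 segment(s) drawn
Segments drawn: 0

Answer: 0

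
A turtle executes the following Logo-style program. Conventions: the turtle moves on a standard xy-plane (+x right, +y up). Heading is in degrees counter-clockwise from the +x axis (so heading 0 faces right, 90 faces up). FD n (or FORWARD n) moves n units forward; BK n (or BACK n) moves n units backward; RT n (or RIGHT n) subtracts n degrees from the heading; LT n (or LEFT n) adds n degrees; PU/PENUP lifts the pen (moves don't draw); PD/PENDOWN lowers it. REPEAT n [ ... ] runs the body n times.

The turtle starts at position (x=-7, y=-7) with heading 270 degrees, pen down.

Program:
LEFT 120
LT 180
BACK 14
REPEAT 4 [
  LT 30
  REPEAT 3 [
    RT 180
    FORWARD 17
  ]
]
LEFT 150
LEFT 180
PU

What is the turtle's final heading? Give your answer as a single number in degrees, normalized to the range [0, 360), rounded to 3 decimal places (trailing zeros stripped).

Answer: 300

Derivation:
Executing turtle program step by step:
Start: pos=(-7,-7), heading=270, pen down
LT 120: heading 270 -> 30
LT 180: heading 30 -> 210
BK 14: (-7,-7) -> (5.124,0) [heading=210, draw]
REPEAT 4 [
  -- iteration 1/4 --
  LT 30: heading 210 -> 240
  REPEAT 3 [
    -- iteration 1/3 --
    RT 180: heading 240 -> 60
    FD 17: (5.124,0) -> (13.624,14.722) [heading=60, draw]
    -- iteration 2/3 --
    RT 180: heading 60 -> 240
    FD 17: (13.624,14.722) -> (5.124,0) [heading=240, draw]
    -- iteration 3/3 --
    RT 180: heading 240 -> 60
    FD 17: (5.124,0) -> (13.624,14.722) [heading=60, draw]
  ]
  -- iteration 2/4 --
  LT 30: heading 60 -> 90
  REPEAT 3 [
    -- iteration 1/3 --
    RT 180: heading 90 -> 270
    FD 17: (13.624,14.722) -> (13.624,-2.278) [heading=270, draw]
    -- iteration 2/3 --
    RT 180: heading 270 -> 90
    FD 17: (13.624,-2.278) -> (13.624,14.722) [heading=90, draw]
    -- iteration 3/3 --
    RT 180: heading 90 -> 270
    FD 17: (13.624,14.722) -> (13.624,-2.278) [heading=270, draw]
  ]
  -- iteration 3/4 --
  LT 30: heading 270 -> 300
  REPEAT 3 [
    -- iteration 1/3 --
    RT 180: heading 300 -> 120
    FD 17: (13.624,-2.278) -> (5.124,12.445) [heading=120, draw]
    -- iteration 2/3 --
    RT 180: heading 120 -> 300
    FD 17: (5.124,12.445) -> (13.624,-2.278) [heading=300, draw]
    -- iteration 3/3 --
    RT 180: heading 300 -> 120
    FD 17: (13.624,-2.278) -> (5.124,12.445) [heading=120, draw]
  ]
  -- iteration 4/4 --
  LT 30: heading 120 -> 150
  REPEAT 3 [
    -- iteration 1/3 --
    RT 180: heading 150 -> 330
    FD 17: (5.124,12.445) -> (19.847,3.945) [heading=330, draw]
    -- iteration 2/3 --
    RT 180: heading 330 -> 150
    FD 17: (19.847,3.945) -> (5.124,12.445) [heading=150, draw]
    -- iteration 3/3 --
    RT 180: heading 150 -> 330
    FD 17: (5.124,12.445) -> (19.847,3.945) [heading=330, draw]
  ]
]
LT 150: heading 330 -> 120
LT 180: heading 120 -> 300
PU: pen up
Final: pos=(19.847,3.945), heading=300, 13 segment(s) drawn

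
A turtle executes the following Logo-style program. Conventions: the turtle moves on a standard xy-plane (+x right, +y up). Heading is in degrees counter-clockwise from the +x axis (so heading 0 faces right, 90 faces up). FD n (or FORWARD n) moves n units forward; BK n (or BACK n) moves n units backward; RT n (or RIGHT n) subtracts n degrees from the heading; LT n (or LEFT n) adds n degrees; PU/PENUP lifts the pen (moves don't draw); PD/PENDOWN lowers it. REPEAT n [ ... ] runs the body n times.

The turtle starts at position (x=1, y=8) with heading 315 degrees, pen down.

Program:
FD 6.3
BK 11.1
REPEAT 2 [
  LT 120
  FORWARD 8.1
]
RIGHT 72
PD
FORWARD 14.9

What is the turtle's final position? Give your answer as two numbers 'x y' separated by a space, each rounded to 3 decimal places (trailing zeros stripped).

Executing turtle program step by step:
Start: pos=(1,8), heading=315, pen down
FD 6.3: (1,8) -> (5.455,3.545) [heading=315, draw]
BK 11.1: (5.455,3.545) -> (-2.394,11.394) [heading=315, draw]
REPEAT 2 [
  -- iteration 1/2 --
  LT 120: heading 315 -> 75
  FD 8.1: (-2.394,11.394) -> (-0.298,19.218) [heading=75, draw]
  -- iteration 2/2 --
  LT 120: heading 75 -> 195
  FD 8.1: (-0.298,19.218) -> (-8.122,17.122) [heading=195, draw]
]
RT 72: heading 195 -> 123
PD: pen down
FD 14.9: (-8.122,17.122) -> (-16.237,29.618) [heading=123, draw]
Final: pos=(-16.237,29.618), heading=123, 5 segment(s) drawn

Answer: -16.237 29.618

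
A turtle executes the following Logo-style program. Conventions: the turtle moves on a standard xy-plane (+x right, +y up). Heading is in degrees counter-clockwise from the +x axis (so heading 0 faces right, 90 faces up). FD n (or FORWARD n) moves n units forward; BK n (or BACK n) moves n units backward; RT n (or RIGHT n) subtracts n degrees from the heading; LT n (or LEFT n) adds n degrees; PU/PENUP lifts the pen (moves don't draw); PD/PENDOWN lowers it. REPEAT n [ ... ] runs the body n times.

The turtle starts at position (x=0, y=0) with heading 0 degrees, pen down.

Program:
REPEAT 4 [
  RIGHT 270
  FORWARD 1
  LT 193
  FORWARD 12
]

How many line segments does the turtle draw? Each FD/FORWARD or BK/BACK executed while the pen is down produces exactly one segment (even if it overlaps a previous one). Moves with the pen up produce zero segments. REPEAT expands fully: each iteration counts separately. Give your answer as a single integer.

Executing turtle program step by step:
Start: pos=(0,0), heading=0, pen down
REPEAT 4 [
  -- iteration 1/4 --
  RT 270: heading 0 -> 90
  FD 1: (0,0) -> (0,1) [heading=90, draw]
  LT 193: heading 90 -> 283
  FD 12: (0,1) -> (2.699,-10.692) [heading=283, draw]
  -- iteration 2/4 --
  RT 270: heading 283 -> 13
  FD 1: (2.699,-10.692) -> (3.674,-10.467) [heading=13, draw]
  LT 193: heading 13 -> 206
  FD 12: (3.674,-10.467) -> (-7.112,-15.728) [heading=206, draw]
  -- iteration 3/4 --
  RT 270: heading 206 -> 296
  FD 1: (-7.112,-15.728) -> (-6.673,-16.627) [heading=296, draw]
  LT 193: heading 296 -> 129
  FD 12: (-6.673,-16.627) -> (-14.225,-7.301) [heading=129, draw]
  -- iteration 4/4 --
  RT 270: heading 129 -> 219
  FD 1: (-14.225,-7.301) -> (-15.002,-7.93) [heading=219, draw]
  LT 193: heading 219 -> 52
  FD 12: (-15.002,-7.93) -> (-7.614,1.526) [heading=52, draw]
]
Final: pos=(-7.614,1.526), heading=52, 8 segment(s) drawn
Segments drawn: 8

Answer: 8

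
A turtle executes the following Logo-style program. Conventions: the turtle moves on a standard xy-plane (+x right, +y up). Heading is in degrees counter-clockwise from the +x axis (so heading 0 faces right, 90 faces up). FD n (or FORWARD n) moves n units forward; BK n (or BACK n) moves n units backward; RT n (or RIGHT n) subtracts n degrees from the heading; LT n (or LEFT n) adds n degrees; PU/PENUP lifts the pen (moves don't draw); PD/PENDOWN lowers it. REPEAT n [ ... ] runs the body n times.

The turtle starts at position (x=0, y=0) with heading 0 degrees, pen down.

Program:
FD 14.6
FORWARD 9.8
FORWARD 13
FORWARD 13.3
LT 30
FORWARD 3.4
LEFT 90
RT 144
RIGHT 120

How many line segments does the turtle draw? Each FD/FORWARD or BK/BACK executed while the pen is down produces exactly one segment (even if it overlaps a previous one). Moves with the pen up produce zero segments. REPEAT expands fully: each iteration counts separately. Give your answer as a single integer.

Executing turtle program step by step:
Start: pos=(0,0), heading=0, pen down
FD 14.6: (0,0) -> (14.6,0) [heading=0, draw]
FD 9.8: (14.6,0) -> (24.4,0) [heading=0, draw]
FD 13: (24.4,0) -> (37.4,0) [heading=0, draw]
FD 13.3: (37.4,0) -> (50.7,0) [heading=0, draw]
LT 30: heading 0 -> 30
FD 3.4: (50.7,0) -> (53.644,1.7) [heading=30, draw]
LT 90: heading 30 -> 120
RT 144: heading 120 -> 336
RT 120: heading 336 -> 216
Final: pos=(53.644,1.7), heading=216, 5 segment(s) drawn
Segments drawn: 5

Answer: 5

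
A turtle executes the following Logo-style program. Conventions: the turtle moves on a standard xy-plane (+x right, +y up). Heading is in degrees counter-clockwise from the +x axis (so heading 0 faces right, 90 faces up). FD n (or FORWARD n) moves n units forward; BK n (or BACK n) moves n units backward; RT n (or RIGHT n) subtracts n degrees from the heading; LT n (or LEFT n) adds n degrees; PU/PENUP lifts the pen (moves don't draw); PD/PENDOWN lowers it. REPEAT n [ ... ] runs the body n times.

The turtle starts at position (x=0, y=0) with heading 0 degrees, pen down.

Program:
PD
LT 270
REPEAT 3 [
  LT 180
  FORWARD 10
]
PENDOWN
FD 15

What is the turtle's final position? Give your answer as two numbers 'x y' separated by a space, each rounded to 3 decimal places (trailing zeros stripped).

Answer: 0 25

Derivation:
Executing turtle program step by step:
Start: pos=(0,0), heading=0, pen down
PD: pen down
LT 270: heading 0 -> 270
REPEAT 3 [
  -- iteration 1/3 --
  LT 180: heading 270 -> 90
  FD 10: (0,0) -> (0,10) [heading=90, draw]
  -- iteration 2/3 --
  LT 180: heading 90 -> 270
  FD 10: (0,10) -> (0,0) [heading=270, draw]
  -- iteration 3/3 --
  LT 180: heading 270 -> 90
  FD 10: (0,0) -> (0,10) [heading=90, draw]
]
PD: pen down
FD 15: (0,10) -> (0,25) [heading=90, draw]
Final: pos=(0,25), heading=90, 4 segment(s) drawn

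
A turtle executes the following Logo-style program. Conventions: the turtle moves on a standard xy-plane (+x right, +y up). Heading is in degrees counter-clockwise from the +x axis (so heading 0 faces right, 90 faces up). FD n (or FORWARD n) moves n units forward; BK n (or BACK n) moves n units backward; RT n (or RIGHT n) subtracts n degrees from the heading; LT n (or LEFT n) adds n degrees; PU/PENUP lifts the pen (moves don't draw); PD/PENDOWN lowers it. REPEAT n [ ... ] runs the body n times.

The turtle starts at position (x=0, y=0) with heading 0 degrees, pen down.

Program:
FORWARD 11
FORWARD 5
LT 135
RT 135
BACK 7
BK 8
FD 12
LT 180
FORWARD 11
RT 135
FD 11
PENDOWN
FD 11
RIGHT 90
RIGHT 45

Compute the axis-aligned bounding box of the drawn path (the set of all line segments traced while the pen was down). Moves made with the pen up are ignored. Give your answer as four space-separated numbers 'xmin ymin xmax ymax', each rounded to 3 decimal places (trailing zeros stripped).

Answer: 0 0 17.556 15.556

Derivation:
Executing turtle program step by step:
Start: pos=(0,0), heading=0, pen down
FD 11: (0,0) -> (11,0) [heading=0, draw]
FD 5: (11,0) -> (16,0) [heading=0, draw]
LT 135: heading 0 -> 135
RT 135: heading 135 -> 0
BK 7: (16,0) -> (9,0) [heading=0, draw]
BK 8: (9,0) -> (1,0) [heading=0, draw]
FD 12: (1,0) -> (13,0) [heading=0, draw]
LT 180: heading 0 -> 180
FD 11: (13,0) -> (2,0) [heading=180, draw]
RT 135: heading 180 -> 45
FD 11: (2,0) -> (9.778,7.778) [heading=45, draw]
PD: pen down
FD 11: (9.778,7.778) -> (17.556,15.556) [heading=45, draw]
RT 90: heading 45 -> 315
RT 45: heading 315 -> 270
Final: pos=(17.556,15.556), heading=270, 8 segment(s) drawn

Segment endpoints: x in {0, 1, 2, 9, 9.778, 11, 13, 16, 17.556}, y in {0, 0, 7.778, 15.556}
xmin=0, ymin=0, xmax=17.556, ymax=15.556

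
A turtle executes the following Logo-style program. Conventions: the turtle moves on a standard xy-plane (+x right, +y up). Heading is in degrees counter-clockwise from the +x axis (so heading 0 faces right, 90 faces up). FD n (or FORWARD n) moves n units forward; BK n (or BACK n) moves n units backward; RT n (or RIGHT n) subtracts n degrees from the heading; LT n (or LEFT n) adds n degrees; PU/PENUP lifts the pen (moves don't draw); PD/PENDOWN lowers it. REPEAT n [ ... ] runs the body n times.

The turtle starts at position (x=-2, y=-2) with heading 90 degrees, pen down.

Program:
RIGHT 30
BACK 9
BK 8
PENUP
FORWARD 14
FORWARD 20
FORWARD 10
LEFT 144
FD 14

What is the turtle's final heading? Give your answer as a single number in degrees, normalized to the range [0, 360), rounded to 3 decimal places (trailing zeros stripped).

Executing turtle program step by step:
Start: pos=(-2,-2), heading=90, pen down
RT 30: heading 90 -> 60
BK 9: (-2,-2) -> (-6.5,-9.794) [heading=60, draw]
BK 8: (-6.5,-9.794) -> (-10.5,-16.722) [heading=60, draw]
PU: pen up
FD 14: (-10.5,-16.722) -> (-3.5,-4.598) [heading=60, move]
FD 20: (-3.5,-4.598) -> (6.5,12.722) [heading=60, move]
FD 10: (6.5,12.722) -> (11.5,21.383) [heading=60, move]
LT 144: heading 60 -> 204
FD 14: (11.5,21.383) -> (-1.29,15.688) [heading=204, move]
Final: pos=(-1.29,15.688), heading=204, 2 segment(s) drawn

Answer: 204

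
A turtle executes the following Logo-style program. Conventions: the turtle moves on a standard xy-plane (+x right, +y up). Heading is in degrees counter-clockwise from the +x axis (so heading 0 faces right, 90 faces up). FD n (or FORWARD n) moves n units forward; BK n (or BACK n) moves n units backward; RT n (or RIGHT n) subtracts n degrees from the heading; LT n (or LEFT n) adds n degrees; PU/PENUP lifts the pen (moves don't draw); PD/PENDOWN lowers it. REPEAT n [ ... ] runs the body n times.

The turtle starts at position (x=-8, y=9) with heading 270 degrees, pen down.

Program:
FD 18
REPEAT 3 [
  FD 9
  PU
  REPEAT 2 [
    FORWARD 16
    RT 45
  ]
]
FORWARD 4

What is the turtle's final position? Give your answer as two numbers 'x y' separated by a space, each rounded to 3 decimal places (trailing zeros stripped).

Executing turtle program step by step:
Start: pos=(-8,9), heading=270, pen down
FD 18: (-8,9) -> (-8,-9) [heading=270, draw]
REPEAT 3 [
  -- iteration 1/3 --
  FD 9: (-8,-9) -> (-8,-18) [heading=270, draw]
  PU: pen up
  REPEAT 2 [
    -- iteration 1/2 --
    FD 16: (-8,-18) -> (-8,-34) [heading=270, move]
    RT 45: heading 270 -> 225
    -- iteration 2/2 --
    FD 16: (-8,-34) -> (-19.314,-45.314) [heading=225, move]
    RT 45: heading 225 -> 180
  ]
  -- iteration 2/3 --
  FD 9: (-19.314,-45.314) -> (-28.314,-45.314) [heading=180, move]
  PU: pen up
  REPEAT 2 [
    -- iteration 1/2 --
    FD 16: (-28.314,-45.314) -> (-44.314,-45.314) [heading=180, move]
    RT 45: heading 180 -> 135
    -- iteration 2/2 --
    FD 16: (-44.314,-45.314) -> (-55.627,-34) [heading=135, move]
    RT 45: heading 135 -> 90
  ]
  -- iteration 3/3 --
  FD 9: (-55.627,-34) -> (-55.627,-25) [heading=90, move]
  PU: pen up
  REPEAT 2 [
    -- iteration 1/2 --
    FD 16: (-55.627,-25) -> (-55.627,-9) [heading=90, move]
    RT 45: heading 90 -> 45
    -- iteration 2/2 --
    FD 16: (-55.627,-9) -> (-44.314,2.314) [heading=45, move]
    RT 45: heading 45 -> 0
  ]
]
FD 4: (-44.314,2.314) -> (-40.314,2.314) [heading=0, move]
Final: pos=(-40.314,2.314), heading=0, 2 segment(s) drawn

Answer: -40.314 2.314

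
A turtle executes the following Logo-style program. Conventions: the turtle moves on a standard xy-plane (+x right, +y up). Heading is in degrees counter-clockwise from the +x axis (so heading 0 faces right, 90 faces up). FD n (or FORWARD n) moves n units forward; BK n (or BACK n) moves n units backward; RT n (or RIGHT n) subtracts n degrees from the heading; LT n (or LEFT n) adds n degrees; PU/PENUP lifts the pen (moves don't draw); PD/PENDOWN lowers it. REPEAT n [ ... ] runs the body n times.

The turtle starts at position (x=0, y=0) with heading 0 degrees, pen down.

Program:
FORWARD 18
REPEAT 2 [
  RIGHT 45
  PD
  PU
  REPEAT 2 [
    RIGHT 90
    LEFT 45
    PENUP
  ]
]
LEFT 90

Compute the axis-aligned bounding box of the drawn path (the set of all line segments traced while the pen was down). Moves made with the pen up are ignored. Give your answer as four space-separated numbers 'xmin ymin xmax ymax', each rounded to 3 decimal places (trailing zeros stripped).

Answer: 0 0 18 0

Derivation:
Executing turtle program step by step:
Start: pos=(0,0), heading=0, pen down
FD 18: (0,0) -> (18,0) [heading=0, draw]
REPEAT 2 [
  -- iteration 1/2 --
  RT 45: heading 0 -> 315
  PD: pen down
  PU: pen up
  REPEAT 2 [
    -- iteration 1/2 --
    RT 90: heading 315 -> 225
    LT 45: heading 225 -> 270
    PU: pen up
    -- iteration 2/2 --
    RT 90: heading 270 -> 180
    LT 45: heading 180 -> 225
    PU: pen up
  ]
  -- iteration 2/2 --
  RT 45: heading 225 -> 180
  PD: pen down
  PU: pen up
  REPEAT 2 [
    -- iteration 1/2 --
    RT 90: heading 180 -> 90
    LT 45: heading 90 -> 135
    PU: pen up
    -- iteration 2/2 --
    RT 90: heading 135 -> 45
    LT 45: heading 45 -> 90
    PU: pen up
  ]
]
LT 90: heading 90 -> 180
Final: pos=(18,0), heading=180, 1 segment(s) drawn

Segment endpoints: x in {0, 18}, y in {0}
xmin=0, ymin=0, xmax=18, ymax=0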